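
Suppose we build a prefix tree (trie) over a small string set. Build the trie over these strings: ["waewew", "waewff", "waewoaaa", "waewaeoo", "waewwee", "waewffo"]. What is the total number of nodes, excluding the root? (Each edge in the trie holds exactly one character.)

Count nodes per top-level branch (shared prefixes stored once):
  'w'-branch (waewaeoo, waewew, waewff, waewffo, waewoaaa, waewwee): 20 nodes
Sum: 20

20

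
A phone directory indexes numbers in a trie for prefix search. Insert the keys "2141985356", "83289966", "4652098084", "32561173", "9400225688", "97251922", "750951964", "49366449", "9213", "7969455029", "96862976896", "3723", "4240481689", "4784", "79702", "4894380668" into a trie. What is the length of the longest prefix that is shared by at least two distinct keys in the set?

2

The deepest shared node is where two words last agree before diverging.
e.g. "7969455029" and "79702" share the prefix "79" of length 2; no pair shares a longer one.
Longest shared-prefix length: 2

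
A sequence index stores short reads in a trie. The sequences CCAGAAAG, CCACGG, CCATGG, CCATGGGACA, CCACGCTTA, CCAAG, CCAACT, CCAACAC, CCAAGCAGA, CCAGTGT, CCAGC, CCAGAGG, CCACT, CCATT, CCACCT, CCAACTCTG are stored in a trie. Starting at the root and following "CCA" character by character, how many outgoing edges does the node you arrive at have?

4

Walk "CCA" from the root, arriving at one node.
Characters that immediately follow "CCA" among the stored strings: {A, C, G, T}.
That node has 4 child edges.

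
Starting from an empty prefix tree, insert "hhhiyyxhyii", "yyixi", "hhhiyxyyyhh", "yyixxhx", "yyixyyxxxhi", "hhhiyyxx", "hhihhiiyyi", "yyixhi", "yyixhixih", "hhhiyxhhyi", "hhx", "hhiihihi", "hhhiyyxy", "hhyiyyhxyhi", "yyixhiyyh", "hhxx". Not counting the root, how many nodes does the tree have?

70

For each word, the new-node count is its length minus the longest prefix already in the trie:
  "hhhiyyxhyii" → 11 new (h, h, h, i, y, y, x, h, y, i, i)
  "yyixi" → 5 new (y, y, i, x, i)
  "hhhiyxyyyhh" → prefix "hhhiy" already present; 6 new (x, y, y, y, h, h)
  "yyixxhx" → prefix "yyix" already present; 3 new (x, h, x)
  "yyixyyxxxhi" → prefix "yyix" already present; 7 new (y, y, x, x, x, h, i)
  "hhhiyyxx" → prefix "hhhiyyx" already present; 1 new (x)
  "hhihhiiyyi" → prefix "hh" already present; 8 new (i, h, h, i, i, y, y, i)
  "yyixhi" → prefix "yyix" already present; 2 new (h, i)
  "yyixhixih" → prefix "yyixhi" already present; 3 new (x, i, h)
  "hhhiyxhhyi" → prefix "hhhiyx" already present; 4 new (h, h, y, i)
  "hhx" → prefix "hh" already present; 1 new (x)
  "hhiihihi" → prefix "hhi" already present; 5 new (i, h, i, h, i)
  "hhhiyyxy" → prefix "hhhiyyx" already present; 1 new (y)
  "hhyiyyhxyhi" → prefix "hh" already present; 9 new (y, i, y, y, h, x, y, h, i)
  "yyixhiyyh" → prefix "yyixhi" already present; 3 new (y, y, h)
  "hhxx" → prefix "hhx" already present; 1 new (x)
Total nodes = 11 + 5 + 6 + 3 + 7 + 1 + 8 + 2 + 3 + 4 + 1 + 5 + 1 + 9 + 3 + 1 = 70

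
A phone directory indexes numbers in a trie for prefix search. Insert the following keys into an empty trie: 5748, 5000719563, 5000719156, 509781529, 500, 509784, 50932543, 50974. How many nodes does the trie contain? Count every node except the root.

30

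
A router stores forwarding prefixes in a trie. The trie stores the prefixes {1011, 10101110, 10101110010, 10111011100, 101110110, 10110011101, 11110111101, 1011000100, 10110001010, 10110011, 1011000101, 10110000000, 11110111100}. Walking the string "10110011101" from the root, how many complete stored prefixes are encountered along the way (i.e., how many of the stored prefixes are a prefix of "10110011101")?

Walk "10110011101" from the root; an end-of-word marker is hit whenever a stored word is a prefix of "10110011101".
Prefixes of the query that are stored words: "1011", "10110011", "10110011101"
Count: 3

3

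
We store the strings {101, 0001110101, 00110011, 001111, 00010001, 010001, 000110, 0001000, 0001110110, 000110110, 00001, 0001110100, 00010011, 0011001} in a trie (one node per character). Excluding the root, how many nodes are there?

For each word, the new-node count is its length minus the longest prefix already in the trie:
  "101" → 3 new (1, 0, 1)
  "0001110101" → 10 new (0, 0, 0, 1, 1, 1, 0, 1, 0, 1)
  "00110011" → prefix "00" already present; 6 new (1, 1, 0, 0, 1, 1)
  "001111" → prefix "0011" already present; 2 new (1, 1)
  "00010001" → prefix "0001" already present; 4 new (0, 0, 0, 1)
  "010001" → prefix "0" already present; 5 new (1, 0, 0, 0, 1)
  "000110" → prefix "00011" already present; 1 new (0)
  "0001000" → prefix "0001000" already present; 0 new (none)
  "0001110110" → prefix "00011101" already present; 2 new (1, 0)
  "000110110" → prefix "000110" already present; 3 new (1, 1, 0)
  "00001" → prefix "000" already present; 2 new (0, 1)
  "0001110100" → prefix "000111010" already present; 1 new (0)
  "00010011" → prefix "000100" already present; 2 new (1, 1)
  "0011001" → prefix "0011001" already present; 0 new (none)
Total nodes = 3 + 10 + 6 + 2 + 4 + 5 + 1 + 0 + 2 + 3 + 2 + 1 + 2 + 0 = 41

41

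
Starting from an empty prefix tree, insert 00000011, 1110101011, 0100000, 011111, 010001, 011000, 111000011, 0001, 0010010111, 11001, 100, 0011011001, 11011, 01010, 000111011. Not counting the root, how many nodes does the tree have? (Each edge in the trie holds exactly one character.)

67

Trace insertions, counting only characters that open a new branch:
  "00000011" → 8 new (0, 0, 0, 0, 0, 0, 1, 1)
  "1110101011" → 10 new (1, 1, 1, 0, 1, 0, 1, 0, 1, 1)
  "0100000" → prefix "0" already present; 6 new (1, 0, 0, 0, 0, 0)
  "011111" → prefix "01" already present; 4 new (1, 1, 1, 1)
  "010001" → prefix "01000" already present; 1 new (1)
  "011000" → prefix "011" already present; 3 new (0, 0, 0)
  "111000011" → prefix "1110" already present; 5 new (0, 0, 0, 1, 1)
  "0001" → prefix "000" already present; 1 new (1)
  "0010010111" → prefix "00" already present; 8 new (1, 0, 0, 1, 0, 1, 1, 1)
  "11001" → prefix "11" already present; 3 new (0, 0, 1)
  "100" → prefix "1" already present; 2 new (0, 0)
  "0011011001" → prefix "001" already present; 7 new (1, 0, 1, 1, 0, 0, 1)
  "11011" → prefix "110" already present; 2 new (1, 1)
  "01010" → prefix "010" already present; 2 new (1, 0)
  "000111011" → prefix "0001" already present; 5 new (1, 1, 0, 1, 1)
Total nodes = 8 + 10 + 6 + 4 + 1 + 3 + 5 + 1 + 8 + 3 + 2 + 7 + 2 + 2 + 5 = 67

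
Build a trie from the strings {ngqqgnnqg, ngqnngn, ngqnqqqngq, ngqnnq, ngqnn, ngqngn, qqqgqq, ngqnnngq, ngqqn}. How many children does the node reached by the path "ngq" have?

2

The children of the "ngq" node are the distinct next characters among strings starting with "ngq".
Distinct next characters after "ngq": n, q.
That node has 2 child edges.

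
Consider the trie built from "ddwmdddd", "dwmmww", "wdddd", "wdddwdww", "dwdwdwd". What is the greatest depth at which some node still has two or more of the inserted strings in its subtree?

Equivalently: take the maximum, over all pairs, of their longest common prefix length.
"wdddd" and "wdddwdww" agree on "wddd" (4 characters) before diverging; nothing deeper is shared.
Longest shared-prefix length: 4

4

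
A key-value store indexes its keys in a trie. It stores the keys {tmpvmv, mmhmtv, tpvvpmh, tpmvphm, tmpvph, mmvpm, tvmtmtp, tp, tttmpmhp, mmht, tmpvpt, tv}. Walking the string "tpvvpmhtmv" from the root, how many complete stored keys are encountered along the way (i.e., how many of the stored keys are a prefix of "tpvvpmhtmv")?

2

Traverse "tpvvpmhtmv" character by character; count nodes along the way that are marked as word ends.
Prefixes of the query that are stored words: "tp", "tpvvpmh"
Count: 2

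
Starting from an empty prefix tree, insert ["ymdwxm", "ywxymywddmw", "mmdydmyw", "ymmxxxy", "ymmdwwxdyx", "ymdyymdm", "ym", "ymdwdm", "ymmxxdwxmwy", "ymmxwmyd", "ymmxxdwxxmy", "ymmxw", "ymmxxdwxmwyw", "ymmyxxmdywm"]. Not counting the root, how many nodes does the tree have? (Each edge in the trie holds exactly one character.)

65

Insert word by word; a character creates a node only if that edge doesn't already exist:
  "ymdwxm" → 6 new (y, m, d, w, x, m)
  "ywxymywddmw" → prefix "y" already present; 10 new (w, x, y, m, y, w, d, d, m, w)
  "mmdydmyw" → 8 new (m, m, d, y, d, m, y, w)
  "ymmxxxy" → prefix "ym" already present; 5 new (m, x, x, x, y)
  "ymmdwwxdyx" → prefix "ymm" already present; 7 new (d, w, w, x, d, y, x)
  "ymdyymdm" → prefix "ymd" already present; 5 new (y, y, m, d, m)
  "ym" → prefix "ym" already present; 0 new (none)
  "ymdwdm" → prefix "ymdw" already present; 2 new (d, m)
  "ymmxxdwxmwy" → prefix "ymmxx" already present; 6 new (d, w, x, m, w, y)
  "ymmxwmyd" → prefix "ymmx" already present; 4 new (w, m, y, d)
  "ymmxxdwxxmy" → prefix "ymmxxdwx" already present; 3 new (x, m, y)
  "ymmxw" → prefix "ymmxw" already present; 0 new (none)
  "ymmxxdwxmwyw" → prefix "ymmxxdwxmwy" already present; 1 new (w)
  "ymmyxxmdywm" → prefix "ymm" already present; 8 new (y, x, x, m, d, y, w, m)
Total nodes = 6 + 10 + 8 + 5 + 7 + 5 + 0 + 2 + 6 + 4 + 3 + 0 + 1 + 8 = 65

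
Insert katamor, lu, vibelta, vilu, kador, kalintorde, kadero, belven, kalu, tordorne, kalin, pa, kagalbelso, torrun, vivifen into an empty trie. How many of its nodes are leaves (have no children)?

14

A leaf is a node with no children — equivalently, the end of a word that is not a proper prefix of any other stored word.
Those words: "belven", "kadero", "kador", "kagalbelso", "kalintorde", "kalu", "katamor", "lu", "pa", "tordorne", "torrun", "vibelta", "vilu", "vivifen"
Leaf count: 14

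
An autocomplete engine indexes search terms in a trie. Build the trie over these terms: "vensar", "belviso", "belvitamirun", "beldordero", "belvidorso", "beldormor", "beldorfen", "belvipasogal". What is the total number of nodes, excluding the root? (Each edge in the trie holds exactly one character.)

Trace insertions, counting only characters that open a new branch:
  "vensar" → 6 new (v, e, n, s, a, r)
  "belviso" → 7 new (b, e, l, v, i, s, o)
  "belvitamirun" → prefix "belvi" already present; 7 new (t, a, m, i, r, u, n)
  "beldordero" → prefix "bel" already present; 7 new (d, o, r, d, e, r, o)
  "belvidorso" → prefix "belvi" already present; 5 new (d, o, r, s, o)
  "beldormor" → prefix "beldor" already present; 3 new (m, o, r)
  "beldorfen" → prefix "beldor" already present; 3 new (f, e, n)
  "belvipasogal" → prefix "belvi" already present; 7 new (p, a, s, o, g, a, l)
Total nodes = 6 + 7 + 7 + 7 + 5 + 3 + 3 + 7 = 45

45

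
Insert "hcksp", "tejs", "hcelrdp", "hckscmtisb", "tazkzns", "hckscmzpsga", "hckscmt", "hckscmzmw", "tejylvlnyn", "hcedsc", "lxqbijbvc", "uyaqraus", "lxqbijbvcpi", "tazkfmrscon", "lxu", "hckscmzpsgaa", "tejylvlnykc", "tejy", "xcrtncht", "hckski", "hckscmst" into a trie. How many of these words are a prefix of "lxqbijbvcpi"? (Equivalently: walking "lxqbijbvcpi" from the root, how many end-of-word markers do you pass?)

Check each prefix of "lxqbijbvcpi" against the stored set — each match is an end-marker on the path.
Prefixes of the query that are stored words: "lxqbijbvc", "lxqbijbvcpi"
Count: 2

2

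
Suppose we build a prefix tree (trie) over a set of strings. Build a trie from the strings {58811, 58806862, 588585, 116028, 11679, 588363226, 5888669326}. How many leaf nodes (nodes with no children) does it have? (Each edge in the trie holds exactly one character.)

7

Leaves are exactly the stored words that no other stored word extends.
Those words: "116028", "11679", "58806862", "58811", "588363226", "588585", "5888669326"
Leaf count: 7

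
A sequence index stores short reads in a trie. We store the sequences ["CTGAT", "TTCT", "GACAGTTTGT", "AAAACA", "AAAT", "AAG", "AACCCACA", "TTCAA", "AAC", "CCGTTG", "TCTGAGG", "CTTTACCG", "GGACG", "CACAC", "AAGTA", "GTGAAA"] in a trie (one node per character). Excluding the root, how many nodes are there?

67

For each word, the new-node count is its length minus the longest prefix already in the trie:
  "CTGAT" → 5 new (C, T, G, A, T)
  "TTCT" → 4 new (T, T, C, T)
  "GACAGTTTGT" → 10 new (G, A, C, A, G, T, T, T, G, T)
  "AAAACA" → 6 new (A, A, A, A, C, A)
  "AAAT" → prefix "AAA" already present; 1 new (T)
  "AAG" → prefix "AA" already present; 1 new (G)
  "AACCCACA" → prefix "AA" already present; 6 new (C, C, C, A, C, A)
  "TTCAA" → prefix "TTC" already present; 2 new (A, A)
  "AAC" → prefix "AAC" already present; 0 new (none)
  "CCGTTG" → prefix "C" already present; 5 new (C, G, T, T, G)
  "TCTGAGG" → prefix "T" already present; 6 new (C, T, G, A, G, G)
  "CTTTACCG" → prefix "CT" already present; 6 new (T, T, A, C, C, G)
  "GGACG" → prefix "G" already present; 4 new (G, A, C, G)
  "CACAC" → prefix "C" already present; 4 new (A, C, A, C)
  "AAGTA" → prefix "AAG" already present; 2 new (T, A)
  "GTGAAA" → prefix "G" already present; 5 new (T, G, A, A, A)
Total nodes = 5 + 4 + 10 + 6 + 1 + 1 + 6 + 2 + 0 + 5 + 6 + 6 + 4 + 4 + 2 + 5 = 67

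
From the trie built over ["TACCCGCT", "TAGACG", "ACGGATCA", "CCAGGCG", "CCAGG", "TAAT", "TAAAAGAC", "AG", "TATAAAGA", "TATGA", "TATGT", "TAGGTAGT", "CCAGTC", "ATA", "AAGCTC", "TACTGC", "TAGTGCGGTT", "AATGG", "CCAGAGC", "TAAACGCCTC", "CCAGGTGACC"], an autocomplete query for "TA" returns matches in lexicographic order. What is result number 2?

DFS of the "TA" subtree visits, in order: "TAAAAGAC", "TAAACGCCTC", "TAAT", "TACCCGCT", "TACTGC", "TAGACG", "TAGGTAGT", "TAGTGCGGTT", "TATAAAGA", "TATGA", "TATGT"
Position 2: TAAACGCCTC

TAAACGCCTC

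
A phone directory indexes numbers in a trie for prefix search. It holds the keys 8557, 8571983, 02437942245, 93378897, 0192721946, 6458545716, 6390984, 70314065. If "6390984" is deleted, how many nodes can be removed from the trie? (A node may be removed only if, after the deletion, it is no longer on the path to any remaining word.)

A node on "6390984"'s path can go only if nothing else ends at it or branches off below it.
The suffix "390984" (6 nodes) is used only by "6390984"; the node for "6" still has the child "4", so pruning stops there.
Nodes removed: 6

6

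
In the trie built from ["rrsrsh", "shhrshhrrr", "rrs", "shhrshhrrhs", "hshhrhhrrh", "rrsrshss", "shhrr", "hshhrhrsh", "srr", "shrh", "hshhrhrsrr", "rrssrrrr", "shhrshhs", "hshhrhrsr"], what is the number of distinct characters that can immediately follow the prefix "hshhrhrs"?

Follow the path "hshhrhrs" to its node, then look at its outgoing edges.
Characters that immediately follow "hshhrhrs" among the stored strings: {h, r}.
That node has 2 child edges.

2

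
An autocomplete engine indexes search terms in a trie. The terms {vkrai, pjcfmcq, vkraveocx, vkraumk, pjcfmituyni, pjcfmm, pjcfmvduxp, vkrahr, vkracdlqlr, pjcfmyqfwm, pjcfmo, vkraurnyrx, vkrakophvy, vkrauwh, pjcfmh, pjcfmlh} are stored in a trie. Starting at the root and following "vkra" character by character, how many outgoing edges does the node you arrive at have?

6

Walk "vkra" from the root, arriving at one node.
Characters that immediately follow "vkra" among the stored strings: {c, h, i, k, u, v}.
That node has 6 child edges.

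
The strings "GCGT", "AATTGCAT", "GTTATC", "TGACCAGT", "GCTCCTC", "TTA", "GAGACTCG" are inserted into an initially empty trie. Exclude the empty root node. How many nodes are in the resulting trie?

For each word, the new-node count is its length minus the longest prefix already in the trie:
  "GCGT" → 4 new (G, C, G, T)
  "AATTGCAT" → 8 new (A, A, T, T, G, C, A, T)
  "GTTATC" → prefix "G" already present; 5 new (T, T, A, T, C)
  "TGACCAGT" → 8 new (T, G, A, C, C, A, G, T)
  "GCTCCTC" → prefix "GC" already present; 5 new (T, C, C, T, C)
  "TTA" → prefix "T" already present; 2 new (T, A)
  "GAGACTCG" → prefix "G" already present; 7 new (A, G, A, C, T, C, G)
Total nodes = 4 + 8 + 5 + 8 + 5 + 2 + 7 = 39

39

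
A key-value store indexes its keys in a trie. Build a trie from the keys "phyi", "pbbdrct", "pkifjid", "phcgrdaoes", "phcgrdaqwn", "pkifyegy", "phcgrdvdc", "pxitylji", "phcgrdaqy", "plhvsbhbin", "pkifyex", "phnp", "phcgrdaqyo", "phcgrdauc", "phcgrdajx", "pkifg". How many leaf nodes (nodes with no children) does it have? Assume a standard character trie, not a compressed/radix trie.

15

Leaves are exactly the stored words that no other stored word extends.
Those words: "pbbdrct", "phcgrdajx", "phcgrdaoes", "phcgrdaqwn", "phcgrdaqyo", "phcgrdauc", "phcgrdvdc", "phnp", "phyi", "pkifg", "pkifjid", "pkifyegy", "pkifyex", "plhvsbhbin", "pxitylji"
Leaf count: 15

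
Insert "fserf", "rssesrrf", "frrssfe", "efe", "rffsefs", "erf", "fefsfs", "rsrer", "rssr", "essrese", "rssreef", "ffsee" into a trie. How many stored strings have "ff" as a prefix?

Traverse to the node for "ff", then collect every word in that subtree.
Matches: "ffsee"
Count: 1

1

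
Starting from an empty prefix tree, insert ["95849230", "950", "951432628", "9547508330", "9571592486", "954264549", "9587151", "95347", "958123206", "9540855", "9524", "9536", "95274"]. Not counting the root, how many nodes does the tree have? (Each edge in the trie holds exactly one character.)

Insert word by word; a character creates a node only if that edge doesn't already exist:
  "95849230" → 8 new (9, 5, 8, 4, 9, 2, 3, 0)
  "950" → prefix "95" already present; 1 new (0)
  "951432628" → prefix "95" already present; 7 new (1, 4, 3, 2, 6, 2, 8)
  "9547508330" → prefix "95" already present; 8 new (4, 7, 5, 0, 8, 3, 3, 0)
  "9571592486" → prefix "95" already present; 8 new (7, 1, 5, 9, 2, 4, 8, 6)
  "954264549" → prefix "954" already present; 6 new (2, 6, 4, 5, 4, 9)
  "9587151" → prefix "958" already present; 4 new (7, 1, 5, 1)
  "95347" → prefix "95" already present; 3 new (3, 4, 7)
  "958123206" → prefix "958" already present; 6 new (1, 2, 3, 2, 0, 6)
  "9540855" → prefix "954" already present; 4 new (0, 8, 5, 5)
  "9524" → prefix "95" already present; 2 new (2, 4)
  "9536" → prefix "953" already present; 1 new (6)
  "95274" → prefix "952" already present; 2 new (7, 4)
Total nodes = 8 + 1 + 7 + 8 + 8 + 6 + 4 + 3 + 6 + 4 + 2 + 1 + 2 = 60

60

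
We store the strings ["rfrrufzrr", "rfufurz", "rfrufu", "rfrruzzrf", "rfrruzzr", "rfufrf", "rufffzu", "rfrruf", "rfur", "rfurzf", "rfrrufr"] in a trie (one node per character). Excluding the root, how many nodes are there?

33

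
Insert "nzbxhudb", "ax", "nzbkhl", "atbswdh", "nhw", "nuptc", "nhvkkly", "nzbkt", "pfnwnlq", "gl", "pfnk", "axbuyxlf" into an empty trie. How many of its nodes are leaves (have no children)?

A leaf is a node with no children — equivalently, the end of a word that is not a proper prefix of any other stored word.
Those words: "atbswdh", "axbuyxlf", "gl", "nhvkkly", "nhw", "nuptc", "nzbkhl", "nzbkt", "nzbxhudb", "pfnk", "pfnwnlq"
Leaf count: 11

11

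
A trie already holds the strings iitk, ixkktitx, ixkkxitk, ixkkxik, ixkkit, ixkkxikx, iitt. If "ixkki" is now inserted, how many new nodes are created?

"ixkki" is already a full path in the trie; only an end-marker is added.
No new nodes are needed: 0.

0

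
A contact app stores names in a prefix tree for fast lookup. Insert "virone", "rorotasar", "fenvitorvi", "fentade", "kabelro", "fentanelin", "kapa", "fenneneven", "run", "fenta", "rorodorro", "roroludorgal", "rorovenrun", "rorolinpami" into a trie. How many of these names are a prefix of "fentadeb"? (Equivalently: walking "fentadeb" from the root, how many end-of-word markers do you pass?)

2

Check each prefix of "fentadeb" against the stored set — each match is an end-marker on the path.
Prefixes of the query that are stored words: "fenta", "fentade"
Count: 2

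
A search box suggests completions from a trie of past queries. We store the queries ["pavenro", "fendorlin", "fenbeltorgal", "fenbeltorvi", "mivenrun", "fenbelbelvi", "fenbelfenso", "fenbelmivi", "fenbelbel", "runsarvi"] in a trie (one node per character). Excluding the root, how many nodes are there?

57

Insert word by word; a character creates a node only if that edge doesn't already exist:
  "pavenro" → 7 new (p, a, v, e, n, r, o)
  "fendorlin" → 9 new (f, e, n, d, o, r, l, i, n)
  "fenbeltorgal" → prefix "fen" already present; 9 new (b, e, l, t, o, r, g, a, l)
  "fenbeltorvi" → prefix "fenbeltor" already present; 2 new (v, i)
  "mivenrun" → 8 new (m, i, v, e, n, r, u, n)
  "fenbelbelvi" → prefix "fenbel" already present; 5 new (b, e, l, v, i)
  "fenbelfenso" → prefix "fenbel" already present; 5 new (f, e, n, s, o)
  "fenbelmivi" → prefix "fenbel" already present; 4 new (m, i, v, i)
  "fenbelbel" → prefix "fenbelbel" already present; 0 new (none)
  "runsarvi" → 8 new (r, u, n, s, a, r, v, i)
Total nodes = 7 + 9 + 9 + 2 + 8 + 5 + 5 + 4 + 0 + 8 = 57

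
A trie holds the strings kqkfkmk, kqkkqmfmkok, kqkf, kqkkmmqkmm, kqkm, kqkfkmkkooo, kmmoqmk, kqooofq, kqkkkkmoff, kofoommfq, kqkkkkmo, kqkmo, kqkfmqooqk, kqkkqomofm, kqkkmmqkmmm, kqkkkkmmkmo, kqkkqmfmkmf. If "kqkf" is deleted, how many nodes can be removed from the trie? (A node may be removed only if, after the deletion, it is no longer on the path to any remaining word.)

0

After clearing the end-marker at "kqkf", prune upward until reaching a node still needed by another word.
Every node on "kqkf" is still needed (e.g. by "kqkfkmk"), so nothing is freed.
Nodes removed: 0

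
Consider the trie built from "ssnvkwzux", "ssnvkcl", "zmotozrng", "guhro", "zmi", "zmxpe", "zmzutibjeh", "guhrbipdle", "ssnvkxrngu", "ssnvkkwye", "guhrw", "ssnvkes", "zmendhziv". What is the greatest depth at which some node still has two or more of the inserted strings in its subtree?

5

Look for the deepest trie node that still has at least two words in its subtree.
e.g. "ssnvkcl" and "ssnvkes" share the prefix "ssnvk" of length 5; no pair shares a longer one.
Longest shared-prefix length: 5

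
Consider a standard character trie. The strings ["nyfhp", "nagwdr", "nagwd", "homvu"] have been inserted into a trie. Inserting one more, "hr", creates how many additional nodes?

1

"h" is already a path in the trie; the remaining "r" must be added.
New nodes needed: |"hr"| − 1 = 2 − 1 = 1.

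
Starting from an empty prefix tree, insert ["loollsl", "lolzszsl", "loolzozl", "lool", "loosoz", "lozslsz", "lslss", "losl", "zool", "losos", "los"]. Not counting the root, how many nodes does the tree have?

37

Trace insertions, counting only characters that open a new branch:
  "loollsl" → 7 new (l, o, o, l, l, s, l)
  "lolzszsl" → prefix "lo" already present; 6 new (l, z, s, z, s, l)
  "loolzozl" → prefix "lool" already present; 4 new (z, o, z, l)
  "lool" → prefix "lool" already present; 0 new (none)
  "loosoz" → prefix "loo" already present; 3 new (s, o, z)
  "lozslsz" → prefix "lo" already present; 5 new (z, s, l, s, z)
  "lslss" → prefix "l" already present; 4 new (s, l, s, s)
  "losl" → prefix "lo" already present; 2 new (s, l)
  "zool" → 4 new (z, o, o, l)
  "losos" → prefix "los" already present; 2 new (o, s)
  "los" → prefix "los" already present; 0 new (none)
Total nodes = 7 + 6 + 4 + 0 + 3 + 5 + 4 + 2 + 4 + 2 + 0 = 37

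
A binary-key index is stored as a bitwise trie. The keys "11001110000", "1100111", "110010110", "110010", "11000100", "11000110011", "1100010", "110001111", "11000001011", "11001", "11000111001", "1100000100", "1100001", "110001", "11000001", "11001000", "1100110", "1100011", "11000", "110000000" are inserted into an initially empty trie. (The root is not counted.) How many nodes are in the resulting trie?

42

For each word, the new-node count is its length minus the longest prefix already in the trie:
  "11001110000" → 11 new (1, 1, 0, 0, 1, 1, 1, 0, 0, 0, 0)
  "1100111" → prefix "1100111" already present; 0 new (none)
  "110010110" → prefix "11001" already present; 4 new (0, 1, 1, 0)
  "110010" → prefix "110010" already present; 0 new (none)
  "11000100" → prefix "1100" already present; 4 new (0, 1, 0, 0)
  "11000110011" → prefix "110001" already present; 5 new (1, 0, 0, 1, 1)
  "1100010" → prefix "1100010" already present; 0 new (none)
  "110001111" → prefix "1100011" already present; 2 new (1, 1)
  "11000001011" → prefix "11000" already present; 6 new (0, 0, 1, 0, 1, 1)
  "11001" → prefix "11001" already present; 0 new (none)
  "11000111001" → prefix "11000111" already present; 3 new (0, 0, 1)
  "1100000100" → prefix "110000010" already present; 1 new (0)
  "1100001" → prefix "110000" already present; 1 new (1)
  "110001" → prefix "110001" already present; 0 new (none)
  "11000001" → prefix "11000001" already present; 0 new (none)
  "11001000" → prefix "110010" already present; 2 new (0, 0)
  "1100110" → prefix "110011" already present; 1 new (0)
  "1100011" → prefix "1100011" already present; 0 new (none)
  "11000" → prefix "11000" already present; 0 new (none)
  "110000000" → prefix "1100000" already present; 2 new (0, 0)
Total nodes = 11 + 0 + 4 + 0 + 4 + 5 + 0 + 2 + 6 + 0 + 3 + 1 + 1 + 0 + 0 + 2 + 1 + 0 + 0 + 2 = 42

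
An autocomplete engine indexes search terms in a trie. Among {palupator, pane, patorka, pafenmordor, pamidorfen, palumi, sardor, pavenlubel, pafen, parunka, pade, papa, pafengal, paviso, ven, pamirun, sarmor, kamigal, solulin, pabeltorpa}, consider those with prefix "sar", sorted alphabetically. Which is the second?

sarmor

DFS of the "sar" subtree visits, in order: "sardor", "sarmor"
Position 2: sarmor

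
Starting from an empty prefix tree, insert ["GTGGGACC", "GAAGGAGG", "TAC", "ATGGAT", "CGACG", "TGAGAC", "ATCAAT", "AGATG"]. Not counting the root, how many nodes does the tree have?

42

For each word, the new-node count is its length minus the longest prefix already in the trie:
  "GTGGGACC" → 8 new (G, T, G, G, G, A, C, C)
  "GAAGGAGG" → prefix "G" already present; 7 new (A, A, G, G, A, G, G)
  "TAC" → 3 new (T, A, C)
  "ATGGAT" → 6 new (A, T, G, G, A, T)
  "CGACG" → 5 new (C, G, A, C, G)
  "TGAGAC" → prefix "T" already present; 5 new (G, A, G, A, C)
  "ATCAAT" → prefix "AT" already present; 4 new (C, A, A, T)
  "AGATG" → prefix "A" already present; 4 new (G, A, T, G)
Total nodes = 8 + 7 + 3 + 6 + 5 + 5 + 4 + 4 = 42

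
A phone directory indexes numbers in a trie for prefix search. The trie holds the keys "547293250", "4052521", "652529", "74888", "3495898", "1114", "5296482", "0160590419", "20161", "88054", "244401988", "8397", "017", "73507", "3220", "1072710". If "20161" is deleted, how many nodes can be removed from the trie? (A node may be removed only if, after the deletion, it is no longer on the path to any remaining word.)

After clearing the end-marker at "20161", prune upward until reaching a node still needed by another word.
The suffix "0161" (4 nodes) is used only by "20161"; the node for "2" still has the child "4", so pruning stops there.
Nodes removed: 4

4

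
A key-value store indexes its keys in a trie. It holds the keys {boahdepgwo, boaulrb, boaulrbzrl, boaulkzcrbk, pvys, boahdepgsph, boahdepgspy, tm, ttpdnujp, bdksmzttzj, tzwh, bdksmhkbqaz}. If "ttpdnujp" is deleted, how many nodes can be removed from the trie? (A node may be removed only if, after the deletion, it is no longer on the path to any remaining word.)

7

After clearing the end-marker at "ttpdnujp", prune upward until reaching a node still needed by another word.
The suffix "tpdnujp" (7 nodes) is used only by "ttpdnujp"; the node for "t" still has the child "m", so pruning stops there.
Nodes removed: 7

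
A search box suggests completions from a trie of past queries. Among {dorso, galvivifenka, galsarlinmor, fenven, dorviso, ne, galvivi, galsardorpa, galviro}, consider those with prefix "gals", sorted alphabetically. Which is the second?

galsarlinmor

Words with prefix "gals", in lexicographic order: "galsardorpa", "galsarlinmor"
The 2nd is galsarlinmor.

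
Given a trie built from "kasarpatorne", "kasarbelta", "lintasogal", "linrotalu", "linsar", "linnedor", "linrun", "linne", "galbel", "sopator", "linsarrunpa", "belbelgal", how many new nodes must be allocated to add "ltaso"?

4

Walking "ltaso" from the root, the first 1 characters ("l") follow existing edges; "t" is the first miss.
Each of the 4 remaining characters creates one node.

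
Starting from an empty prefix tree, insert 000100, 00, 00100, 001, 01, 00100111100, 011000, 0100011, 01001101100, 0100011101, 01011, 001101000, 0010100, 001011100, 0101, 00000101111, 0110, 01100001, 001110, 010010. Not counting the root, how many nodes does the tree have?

Count nodes per top-level branch (shared prefixes stored once):
  '0'-branch (00, 00000101111, 000100, 001, 00100, 00100111100, 0010100, 001011100, 001101000, 001110, 01, 0100011, 0100011101, 010010, 01001101100, 0101, 01011, 0110, 011000, 01100001): 63 nodes
Sum: 63

63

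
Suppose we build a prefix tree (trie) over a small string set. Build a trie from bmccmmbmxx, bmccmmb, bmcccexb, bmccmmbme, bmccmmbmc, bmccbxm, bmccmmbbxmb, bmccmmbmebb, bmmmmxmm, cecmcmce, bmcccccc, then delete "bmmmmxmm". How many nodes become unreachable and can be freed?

6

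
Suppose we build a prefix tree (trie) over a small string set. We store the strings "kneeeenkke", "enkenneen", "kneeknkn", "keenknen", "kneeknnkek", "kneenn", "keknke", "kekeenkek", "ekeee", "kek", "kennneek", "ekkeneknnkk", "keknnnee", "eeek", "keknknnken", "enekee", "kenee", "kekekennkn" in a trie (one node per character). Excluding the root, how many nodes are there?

89

For each word, the new-node count is its length minus the longest prefix already in the trie:
  "kneeeenkke" → 10 new (k, n, e, e, e, e, n, k, k, e)
  "enkenneen" → 9 new (e, n, k, e, n, n, e, e, n)
  "kneeknkn" → prefix "knee" already present; 4 new (k, n, k, n)
  "keenknen" → prefix "k" already present; 7 new (e, e, n, k, n, e, n)
  "kneeknnkek" → prefix "kneekn" already present; 4 new (n, k, e, k)
  "kneenn" → prefix "knee" already present; 2 new (n, n)
  "keknke" → prefix "ke" already present; 4 new (k, n, k, e)
  "kekeenkek" → prefix "kek" already present; 6 new (e, e, n, k, e, k)
  "ekeee" → prefix "e" already present; 4 new (k, e, e, e)
  "kek" → prefix "kek" already present; 0 new (none)
  "kennneek" → prefix "ke" already present; 6 new (n, n, n, e, e, k)
  "ekkeneknnkk" → prefix "ek" already present; 9 new (k, e, n, e, k, n, n, k, k)
  "keknnnee" → prefix "kekn" already present; 4 new (n, n, e, e)
  "eeek" → prefix "e" already present; 3 new (e, e, k)
  "keknknnken" → prefix "keknk" already present; 5 new (n, n, k, e, n)
  "enekee" → prefix "en" already present; 4 new (e, k, e, e)
  "kenee" → prefix "ken" already present; 2 new (e, e)
  "kekekennkn" → prefix "keke" already present; 6 new (k, e, n, n, k, n)
Total nodes = 10 + 9 + 4 + 7 + 4 + 2 + 4 + 6 + 4 + 0 + 6 + 9 + 4 + 3 + 5 + 4 + 2 + 6 = 89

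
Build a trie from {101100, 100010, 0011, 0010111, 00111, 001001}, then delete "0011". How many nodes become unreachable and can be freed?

After clearing the end-marker at "0011", prune upward until reaching a node still needed by another word.
Every node on "0011" is still needed (e.g. by "00111"), so nothing is freed.
Nodes removed: 0

0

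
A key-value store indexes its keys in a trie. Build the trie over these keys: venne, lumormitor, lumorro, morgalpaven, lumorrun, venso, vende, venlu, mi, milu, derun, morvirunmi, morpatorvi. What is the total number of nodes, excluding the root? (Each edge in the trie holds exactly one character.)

58

Trace insertions, counting only characters that open a new branch:
  "venne" → 5 new (v, e, n, n, e)
  "lumormitor" → 10 new (l, u, m, o, r, m, i, t, o, r)
  "lumorro" → prefix "lumor" already present; 2 new (r, o)
  "morgalpaven" → 11 new (m, o, r, g, a, l, p, a, v, e, n)
  "lumorrun" → prefix "lumorr" already present; 2 new (u, n)
  "venso" → prefix "ven" already present; 2 new (s, o)
  "vende" → prefix "ven" already present; 2 new (d, e)
  "venlu" → prefix "ven" already present; 2 new (l, u)
  "mi" → prefix "m" already present; 1 new (i)
  "milu" → prefix "mi" already present; 2 new (l, u)
  "derun" → 5 new (d, e, r, u, n)
  "morvirunmi" → prefix "mor" already present; 7 new (v, i, r, u, n, m, i)
  "morpatorvi" → prefix "mor" already present; 7 new (p, a, t, o, r, v, i)
Total nodes = 5 + 10 + 2 + 11 + 2 + 2 + 2 + 2 + 1 + 2 + 5 + 7 + 7 = 58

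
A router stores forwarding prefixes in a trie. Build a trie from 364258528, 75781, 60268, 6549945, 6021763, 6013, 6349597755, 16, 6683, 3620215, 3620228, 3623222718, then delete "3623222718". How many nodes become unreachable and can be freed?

Walk "3623222718" from the leaf back toward the root, removing each node that no remaining word uses.
The suffix "3222718" (7 nodes) is used only by "3623222718"; the node for "362" still has the child "0", so pruning stops there.
Nodes removed: 7

7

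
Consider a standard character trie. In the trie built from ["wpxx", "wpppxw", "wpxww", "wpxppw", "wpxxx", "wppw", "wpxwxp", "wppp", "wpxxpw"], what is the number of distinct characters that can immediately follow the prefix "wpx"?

3

Walk "wpx" from the root, arriving at one node.
Characters that immediately follow "wpx" among the stored strings: {p, w, x}.
That node has 3 child edges.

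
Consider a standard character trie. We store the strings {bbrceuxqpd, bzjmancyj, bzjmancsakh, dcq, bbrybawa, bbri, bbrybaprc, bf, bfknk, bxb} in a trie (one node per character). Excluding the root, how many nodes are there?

Count nodes per top-level branch (shared prefixes stored once):
  'b'-branch (bbrceuxqpd, bbri, bbrybaprc, bbrybawa, bf, bfknk, bxb, bzjmancsakh, bzjmancyj): 37 nodes
  'd'-branch (dcq): 3 nodes
Sum: 40

40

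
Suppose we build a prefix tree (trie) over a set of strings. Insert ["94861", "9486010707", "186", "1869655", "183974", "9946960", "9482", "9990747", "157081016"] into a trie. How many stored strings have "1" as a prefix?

Filter for entries beginning with "1":
Words under "1": 157081016, 183974, 186, 1869655
Count: 4

4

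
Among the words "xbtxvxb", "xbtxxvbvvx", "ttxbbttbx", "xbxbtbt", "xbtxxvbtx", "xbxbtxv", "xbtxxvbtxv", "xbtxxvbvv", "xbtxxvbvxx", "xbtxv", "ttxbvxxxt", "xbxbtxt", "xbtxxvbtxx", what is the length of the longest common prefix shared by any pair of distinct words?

Equivalently: take the maximum, over all pairs, of their longest common prefix length.
e.g. "xbtxxvbtx" and "xbtxxvbtxv" share the prefix "xbtxxvbtx" of length 9; no pair shares a longer one.
Longest shared-prefix length: 9

9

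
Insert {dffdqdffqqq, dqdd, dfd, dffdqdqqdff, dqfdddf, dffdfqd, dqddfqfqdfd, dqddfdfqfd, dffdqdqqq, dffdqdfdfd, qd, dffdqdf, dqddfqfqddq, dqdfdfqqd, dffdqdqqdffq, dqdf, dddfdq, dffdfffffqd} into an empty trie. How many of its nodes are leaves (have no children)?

Leaves are exactly the stored words that no other stored word extends.
Those words: "dddfdq", "dfd", "dffdfffffqd", "dffdfqd", "dffdqdfdfd", "dffdqdffqqq", "dffdqdqqdffq", "dffdqdqqq", "dqddfdfqfd", "dqddfqfqddq", "dqddfqfqdfd", "dqdfdfqqd", "dqfdddf", "qd"
Leaf count: 14

14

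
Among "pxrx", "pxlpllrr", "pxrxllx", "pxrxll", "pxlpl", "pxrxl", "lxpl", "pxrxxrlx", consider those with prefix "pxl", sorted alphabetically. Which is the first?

Words with prefix "pxl", in lexicographic order: "pxlpl", "pxlpllrr"
Position 1: pxlpl

pxlpl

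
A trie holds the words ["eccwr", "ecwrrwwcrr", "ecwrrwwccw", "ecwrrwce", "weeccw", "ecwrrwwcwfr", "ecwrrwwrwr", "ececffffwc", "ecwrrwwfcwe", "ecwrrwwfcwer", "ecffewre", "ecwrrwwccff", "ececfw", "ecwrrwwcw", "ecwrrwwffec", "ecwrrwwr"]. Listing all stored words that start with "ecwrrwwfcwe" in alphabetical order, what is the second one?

ecwrrwwfcwer

DFS of the "ecwrrwwfcwe" subtree visits, in order: "ecwrrwwfcwe", "ecwrrwwfcwer"
The 2nd is ecwrrwwfcwer.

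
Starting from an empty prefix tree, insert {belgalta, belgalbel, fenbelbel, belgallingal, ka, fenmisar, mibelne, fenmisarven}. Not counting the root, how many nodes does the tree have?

43

Insert word by word; a character creates a node only if that edge doesn't already exist:
  "belgalta" → 8 new (b, e, l, g, a, l, t, a)
  "belgalbel" → prefix "belgal" already present; 3 new (b, e, l)
  "fenbelbel" → 9 new (f, e, n, b, e, l, b, e, l)
  "belgallingal" → prefix "belgal" already present; 6 new (l, i, n, g, a, l)
  "ka" → 2 new (k, a)
  "fenmisar" → prefix "fen" already present; 5 new (m, i, s, a, r)
  "mibelne" → 7 new (m, i, b, e, l, n, e)
  "fenmisarven" → prefix "fenmisar" already present; 3 new (v, e, n)
Total nodes = 8 + 3 + 9 + 6 + 2 + 5 + 7 + 3 = 43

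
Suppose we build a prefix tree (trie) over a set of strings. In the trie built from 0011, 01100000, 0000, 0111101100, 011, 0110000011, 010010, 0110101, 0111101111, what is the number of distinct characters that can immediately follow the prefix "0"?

2

The children of the "0" node are the distinct next characters among strings starting with "0".
Characters that immediately follow "0" among the stored strings: {0, 1}.
That node has 2 child edges.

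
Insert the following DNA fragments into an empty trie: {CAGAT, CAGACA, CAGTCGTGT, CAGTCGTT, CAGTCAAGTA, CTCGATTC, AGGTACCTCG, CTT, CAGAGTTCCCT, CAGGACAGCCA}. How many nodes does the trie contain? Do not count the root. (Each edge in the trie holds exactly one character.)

52

Insert word by word; a character creates a node only if that edge doesn't already exist:
  "CAGAT" → 5 new (C, A, G, A, T)
  "CAGACA" → prefix "CAGA" already present; 2 new (C, A)
  "CAGTCGTGT" → prefix "CAG" already present; 6 new (T, C, G, T, G, T)
  "CAGTCGTT" → prefix "CAGTCGT" already present; 1 new (T)
  "CAGTCAAGTA" → prefix "CAGTC" already present; 5 new (A, A, G, T, A)
  "CTCGATTC" → prefix "C" already present; 7 new (T, C, G, A, T, T, C)
  "AGGTACCTCG" → 10 new (A, G, G, T, A, C, C, T, C, G)
  "CTT" → prefix "CT" already present; 1 new (T)
  "CAGAGTTCCCT" → prefix "CAGA" already present; 7 new (G, T, T, C, C, C, T)
  "CAGGACAGCCA" → prefix "CAG" already present; 8 new (G, A, C, A, G, C, C, A)
Total nodes = 5 + 2 + 6 + 1 + 5 + 7 + 10 + 1 + 7 + 8 = 52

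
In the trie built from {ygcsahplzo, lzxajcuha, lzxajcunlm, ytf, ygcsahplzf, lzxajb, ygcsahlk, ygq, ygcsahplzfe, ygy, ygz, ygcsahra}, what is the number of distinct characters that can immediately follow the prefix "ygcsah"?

3

Follow the path "ygcsah" to its node, then look at its outgoing edges.
Distinct next characters after "ygcsah": l, p, r.
That node has 3 child edges.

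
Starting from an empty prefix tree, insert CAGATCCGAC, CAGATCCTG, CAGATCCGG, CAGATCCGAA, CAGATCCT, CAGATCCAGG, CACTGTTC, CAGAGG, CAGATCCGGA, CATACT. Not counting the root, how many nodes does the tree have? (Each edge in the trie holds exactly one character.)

Trie structure (* marks end of a word):
(root)
└─ C
   └─ A
      ├─ C
      │  └─ T
      │     └─ G
      │        └─ T
      │           └─ T
      │              └─ C *
      ├─ G
      │  └─ A
      │     ├─ G
      │     │  └─ G *
      │     └─ T
      │        └─ C
      │           └─ C
      │              ├─ A
      │              │  └─ G
      │              │     └─ G *
      │              ├─ G
      │              │  ├─ A
      │              │  │  ├─ A *
      │              │  │  └─ C *
      │              │  └─ G *
      │              │     └─ A *
      │              └─ T *
      │                 └─ G *
      └─ T
         └─ A
            └─ C
               └─ T *
Counting every labelled node above: 30.

30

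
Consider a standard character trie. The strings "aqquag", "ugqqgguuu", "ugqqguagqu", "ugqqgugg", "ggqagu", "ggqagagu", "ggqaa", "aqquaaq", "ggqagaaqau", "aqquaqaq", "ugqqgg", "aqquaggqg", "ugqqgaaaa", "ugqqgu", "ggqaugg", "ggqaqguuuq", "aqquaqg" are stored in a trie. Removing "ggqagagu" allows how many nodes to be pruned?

2

After clearing the end-marker at "ggqagagu", prune upward until reaching a node still needed by another word.
The suffix "gu" (2 nodes) is used only by "ggqagagu"; the node for "ggqaga" still has the child "a", so pruning stops there.
Nodes removed: 2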